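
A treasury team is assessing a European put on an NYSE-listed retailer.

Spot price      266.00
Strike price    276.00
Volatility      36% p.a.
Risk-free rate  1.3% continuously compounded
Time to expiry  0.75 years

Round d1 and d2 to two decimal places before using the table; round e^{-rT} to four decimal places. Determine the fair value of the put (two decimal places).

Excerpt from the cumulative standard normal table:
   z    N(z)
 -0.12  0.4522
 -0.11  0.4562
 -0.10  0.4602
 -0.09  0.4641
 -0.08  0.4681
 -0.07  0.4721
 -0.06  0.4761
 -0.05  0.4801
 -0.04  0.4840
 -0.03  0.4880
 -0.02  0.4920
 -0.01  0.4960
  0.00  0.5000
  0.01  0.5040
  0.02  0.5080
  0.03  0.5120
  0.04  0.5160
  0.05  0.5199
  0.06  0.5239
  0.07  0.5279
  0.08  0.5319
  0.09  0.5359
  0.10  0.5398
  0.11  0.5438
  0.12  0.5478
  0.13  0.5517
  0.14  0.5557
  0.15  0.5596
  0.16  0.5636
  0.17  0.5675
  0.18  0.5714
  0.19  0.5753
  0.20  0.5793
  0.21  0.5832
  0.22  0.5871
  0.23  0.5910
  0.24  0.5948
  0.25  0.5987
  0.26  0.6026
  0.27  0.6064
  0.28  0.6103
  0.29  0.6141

36.99

T = 0.75;  σ√T = 0.3118
d₁ = [ln(266/276) + (0.013 + 0.36²/2)·0.75] / 0.3118 = [-0.0369 + 0.0583] / 0.3118 = 0.0688 which rounds to 0.07
d₂ = d₁ − σ√T = 0.0688 − 0.3118 = -0.2430 which rounds to -0.24
exp(−rT) = exp(−0.013·0.75) = 0.9903
N(−d₂) = N(0.24) = 0.5948;  N(−d₁) = N(-0.07) = 0.4721
P = 276·0.9903·0.5948 − 266·0.4721 = 162.5724 − 125.5786 = 36.9938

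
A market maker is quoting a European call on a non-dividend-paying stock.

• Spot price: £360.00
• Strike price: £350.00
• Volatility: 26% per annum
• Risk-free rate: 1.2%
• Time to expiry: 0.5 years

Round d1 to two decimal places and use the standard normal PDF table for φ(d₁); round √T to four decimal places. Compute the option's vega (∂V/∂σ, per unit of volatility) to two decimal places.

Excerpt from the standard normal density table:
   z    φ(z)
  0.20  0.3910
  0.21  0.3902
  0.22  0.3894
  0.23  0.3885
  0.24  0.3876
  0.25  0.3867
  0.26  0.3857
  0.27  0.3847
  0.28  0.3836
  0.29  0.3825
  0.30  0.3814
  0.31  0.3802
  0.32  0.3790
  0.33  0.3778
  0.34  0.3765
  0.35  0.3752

T = 0.5;  σ√T = 0.1838
d₁ = [ln(360/350) + (0.012 + 0.26²/2)·0.5] / 0.1838 = [0.0282 + 0.0229] / 0.1838 = 0.2778 which rounds to 0.28
√T = √0.5 = 0.7071
φ(d₁) = φ(0.28) = 0.3836
vega = S·φ(d₁)·√T = 360·0.3836·0.7071 = 97.6477

97.65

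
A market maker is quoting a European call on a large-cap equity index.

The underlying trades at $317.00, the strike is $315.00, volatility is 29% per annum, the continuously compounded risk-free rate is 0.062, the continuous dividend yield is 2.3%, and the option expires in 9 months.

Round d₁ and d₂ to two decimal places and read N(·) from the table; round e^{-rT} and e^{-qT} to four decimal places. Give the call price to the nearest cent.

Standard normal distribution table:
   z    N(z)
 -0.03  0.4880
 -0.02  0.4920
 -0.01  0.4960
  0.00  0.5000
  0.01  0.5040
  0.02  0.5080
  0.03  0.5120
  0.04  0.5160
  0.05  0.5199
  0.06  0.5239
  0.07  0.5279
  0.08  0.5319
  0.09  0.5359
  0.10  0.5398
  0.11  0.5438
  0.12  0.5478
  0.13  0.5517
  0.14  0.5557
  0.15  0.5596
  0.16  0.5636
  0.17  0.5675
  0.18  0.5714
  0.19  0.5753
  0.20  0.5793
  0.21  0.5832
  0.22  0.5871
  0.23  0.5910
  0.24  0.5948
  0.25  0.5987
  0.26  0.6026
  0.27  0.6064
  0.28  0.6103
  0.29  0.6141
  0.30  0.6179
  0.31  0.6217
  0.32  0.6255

σ√T = 0.29 × 0.8660 = 0.2511
d₁ = [ln(317/315) + (0.062 − 0.023 + ½·0.29²)·0.75] / (σ√T) = (0.0063 + 0.0608) / 0.2511 = 0.2672 → 0.27
d₂ = 0.2672 − 0.2511 = 0.0161 → 0.02
exp(−qT) = exp(−0.023·0.75) = 0.9829;  exp(−rT) = exp(−0.062·0.75) = 0.9546
C = 317·0.9829·N(0.27) − 315·0.9546·N(0.02) = 317·0.9829·0.6064 − 315·0.9546·0.5080 = 188.9417 − 152.7551 = 36.1866

$36.19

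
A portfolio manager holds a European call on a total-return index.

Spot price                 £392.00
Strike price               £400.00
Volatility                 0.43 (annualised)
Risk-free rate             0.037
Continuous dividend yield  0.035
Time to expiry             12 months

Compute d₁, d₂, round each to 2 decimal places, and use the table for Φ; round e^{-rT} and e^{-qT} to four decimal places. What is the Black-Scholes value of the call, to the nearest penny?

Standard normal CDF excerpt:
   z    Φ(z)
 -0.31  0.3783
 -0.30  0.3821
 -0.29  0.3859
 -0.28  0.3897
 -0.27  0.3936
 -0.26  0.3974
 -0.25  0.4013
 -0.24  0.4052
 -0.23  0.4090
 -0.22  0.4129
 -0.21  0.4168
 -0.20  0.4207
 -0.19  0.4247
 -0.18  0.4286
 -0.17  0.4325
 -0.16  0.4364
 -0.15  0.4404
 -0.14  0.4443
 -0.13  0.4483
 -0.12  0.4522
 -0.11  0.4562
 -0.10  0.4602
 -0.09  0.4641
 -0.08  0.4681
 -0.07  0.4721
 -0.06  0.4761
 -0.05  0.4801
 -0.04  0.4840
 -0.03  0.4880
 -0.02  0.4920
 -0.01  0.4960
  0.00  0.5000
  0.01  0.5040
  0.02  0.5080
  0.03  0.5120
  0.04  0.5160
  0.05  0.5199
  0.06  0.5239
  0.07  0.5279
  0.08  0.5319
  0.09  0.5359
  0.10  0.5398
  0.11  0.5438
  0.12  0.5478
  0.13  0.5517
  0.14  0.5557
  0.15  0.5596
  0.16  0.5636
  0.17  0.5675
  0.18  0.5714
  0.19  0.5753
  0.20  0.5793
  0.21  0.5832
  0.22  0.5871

£61.62

T = 1;  σ√T = 0.4300
d₁ = [ln(392/400) + (0.037 − 0.035 + ½·0.43²)·1] / (σ√T) = (-0.0202 + 0.0944) / 0.4300 = 0.1727 → 0.17
d₂ = 0.1727 − 0.4300 = -0.2573 → -0.26
e^(−qT) = e^(−0.035·1) = 0.9656;  e^(−rT) = e^(−0.037·1) = 0.9637
N(d₁) = N(0.17) = 0.5675;  N(d₂) = N(-0.26) = 0.3974
C = 392·0.9656·0.5675 − 400·0.9637·0.3974 = 214.8074 − 153.1898 = 61.6176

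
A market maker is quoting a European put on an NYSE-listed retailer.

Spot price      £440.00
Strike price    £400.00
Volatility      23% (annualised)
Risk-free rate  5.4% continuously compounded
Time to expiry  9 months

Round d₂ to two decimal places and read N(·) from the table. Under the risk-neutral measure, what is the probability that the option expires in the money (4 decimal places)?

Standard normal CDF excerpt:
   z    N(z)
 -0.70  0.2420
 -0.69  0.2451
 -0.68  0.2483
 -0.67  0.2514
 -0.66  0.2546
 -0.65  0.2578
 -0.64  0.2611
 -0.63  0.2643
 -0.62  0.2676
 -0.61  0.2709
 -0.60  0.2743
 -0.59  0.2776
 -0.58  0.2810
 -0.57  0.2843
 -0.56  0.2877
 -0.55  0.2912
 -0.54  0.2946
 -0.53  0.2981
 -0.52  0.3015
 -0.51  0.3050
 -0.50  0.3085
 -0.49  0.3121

0.2810

σ√T = 0.23·√0.75 = 0.1992
d₁ = [ln(440/400) + (0.054 + ½·0.23²)·0.75] / (σ√T) = (0.0953 + 0.0603) / 0.1992 = 0.7814 → 0.78
d₂ = 0.7814 − 0.1992 = 0.5822 → 0.58
Risk-neutral Pr[S_T < K] = N(−d₂) = N(-0.58) = 0.2810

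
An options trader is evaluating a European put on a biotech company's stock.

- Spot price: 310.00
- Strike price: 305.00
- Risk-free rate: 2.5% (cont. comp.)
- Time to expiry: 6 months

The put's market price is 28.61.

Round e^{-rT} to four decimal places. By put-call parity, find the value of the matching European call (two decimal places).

exp(−rT) = exp(−0.025·0.5) = 0.9876
Put-call parity: C − P = S − K·e^(−rT) = 310 − 305·0.9876 = 310 − 301.2180 = 8.7820
C = P + (C − P) = 28.61 + (8.7820) = 37.3920

37.39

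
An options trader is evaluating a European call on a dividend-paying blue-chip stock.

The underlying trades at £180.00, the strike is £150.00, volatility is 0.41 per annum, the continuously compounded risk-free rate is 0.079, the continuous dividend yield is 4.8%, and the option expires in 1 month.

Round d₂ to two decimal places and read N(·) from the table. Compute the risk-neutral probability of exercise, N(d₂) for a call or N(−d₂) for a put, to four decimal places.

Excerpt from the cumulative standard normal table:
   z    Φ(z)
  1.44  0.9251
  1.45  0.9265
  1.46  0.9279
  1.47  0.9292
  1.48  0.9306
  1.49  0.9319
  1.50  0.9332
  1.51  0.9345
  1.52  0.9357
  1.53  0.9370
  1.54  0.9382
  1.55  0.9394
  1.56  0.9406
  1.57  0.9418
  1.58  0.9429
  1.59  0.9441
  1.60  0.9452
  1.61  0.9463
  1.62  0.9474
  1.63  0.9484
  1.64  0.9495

σ√T = 0.41 × 0.2887 = 0.1184
ln(S/K) + (r − q + σ²/2)T = ln(180/150) + (0.079 − 0.048 + 0.41²/2)·0.08333 = 0.1823 + 0.0096 = 0.1919
d₁ = 0.1919 / 0.1184 = 1.6214 ⇒ 1.62
d₂ = d₁ − σ√T = 1.6214 − 0.1184 = 1.5031 ⇒ 1.50
Risk-neutral Pr[S_T > K] = N(d₂) = N(1.50) = 0.9332

0.9332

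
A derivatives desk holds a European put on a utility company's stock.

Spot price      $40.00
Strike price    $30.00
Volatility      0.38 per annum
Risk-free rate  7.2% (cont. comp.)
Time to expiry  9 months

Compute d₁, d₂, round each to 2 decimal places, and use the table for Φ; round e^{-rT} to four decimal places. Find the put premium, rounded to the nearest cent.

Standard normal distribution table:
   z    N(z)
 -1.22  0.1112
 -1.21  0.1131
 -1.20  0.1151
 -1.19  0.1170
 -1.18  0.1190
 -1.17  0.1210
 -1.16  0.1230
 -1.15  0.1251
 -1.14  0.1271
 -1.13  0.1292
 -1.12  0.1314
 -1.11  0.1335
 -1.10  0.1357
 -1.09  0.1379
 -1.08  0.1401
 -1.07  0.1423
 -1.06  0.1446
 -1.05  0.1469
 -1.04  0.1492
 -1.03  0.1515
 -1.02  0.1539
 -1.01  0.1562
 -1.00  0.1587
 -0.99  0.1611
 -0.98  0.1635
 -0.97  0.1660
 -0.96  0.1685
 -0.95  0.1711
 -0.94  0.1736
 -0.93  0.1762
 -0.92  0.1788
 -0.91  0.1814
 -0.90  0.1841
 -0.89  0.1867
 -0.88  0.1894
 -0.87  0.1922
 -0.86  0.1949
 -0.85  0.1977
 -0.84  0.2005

$0.86

σ√T = 0.38·√0.75 = 0.3291
d₁ = [ln(40/30) + (0.072 + 0.38²/2)·0.75] / 0.3291 = [0.2877 + 0.1081] / 0.3291 = 1.2028 which rounds to 1.20
d₂ = d₁ − σ√T = 1.2028 − 0.3291 = 0.8737 which rounds to 0.87
e^(−rT) = e^(−0.072·0.75) = 0.9474
N(−d₂) = N(-0.87) = 0.1922;  N(−d₁) = N(-1.20) = 0.1151
P = 30·0.9474·0.1922 − 40·0.1151 = 5.4627 − 4.6040 = 0.8587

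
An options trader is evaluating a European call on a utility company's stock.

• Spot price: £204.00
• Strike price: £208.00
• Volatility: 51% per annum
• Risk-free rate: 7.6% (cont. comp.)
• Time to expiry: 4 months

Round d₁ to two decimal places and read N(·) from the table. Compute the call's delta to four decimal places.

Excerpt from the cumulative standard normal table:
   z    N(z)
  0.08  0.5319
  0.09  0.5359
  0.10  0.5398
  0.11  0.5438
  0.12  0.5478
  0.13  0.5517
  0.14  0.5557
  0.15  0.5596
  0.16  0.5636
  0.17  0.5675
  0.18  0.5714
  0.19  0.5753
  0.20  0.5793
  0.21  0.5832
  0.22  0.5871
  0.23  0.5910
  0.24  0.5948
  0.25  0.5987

σ√T = 0.51·√0.3333 = 0.2944
d₁ = [ln(204/208) + (0.076 + 0.51²/2)·0.3333] / 0.2944 = [-0.0194 + 0.0687] / 0.2944 = 0.1673 ⇒ 0.17
N(d₁) = N(0.17) = 0.5675
Δ_call = N(d₁) = 0.5675

0.5675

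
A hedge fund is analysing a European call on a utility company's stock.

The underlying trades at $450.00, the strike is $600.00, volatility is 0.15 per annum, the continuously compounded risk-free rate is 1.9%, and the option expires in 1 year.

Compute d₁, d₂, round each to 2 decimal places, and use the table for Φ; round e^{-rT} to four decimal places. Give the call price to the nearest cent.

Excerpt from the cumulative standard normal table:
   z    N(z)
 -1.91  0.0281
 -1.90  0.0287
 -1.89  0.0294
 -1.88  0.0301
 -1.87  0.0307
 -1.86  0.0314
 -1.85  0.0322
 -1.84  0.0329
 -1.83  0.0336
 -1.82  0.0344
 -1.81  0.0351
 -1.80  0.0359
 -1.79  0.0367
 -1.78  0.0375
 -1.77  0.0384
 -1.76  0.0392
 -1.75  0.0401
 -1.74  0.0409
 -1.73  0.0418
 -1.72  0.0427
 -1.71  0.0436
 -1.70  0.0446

$1.14

σ√T = 0.15·√1 = 0.1500
d₁ = [ln(450/600) + (0.019 + 0.15²/2)·1] / 0.1500 = [-0.2877 + 0.0302] / 0.1500 = -1.7162 ⇒ -1.72
d₂ = d₁ − σ√T = -1.7162 − 0.1500 = -1.8662 ⇒ -1.87
exp(−rT) = exp(−0.019·1) = 0.9812
N(d₁) = N(-1.72) = 0.0427;  N(d₂) = N(-1.87) = 0.0307
C = 450·0.0427 − 600·0.9812·0.0307 = 19.2150 − 18.0737 = 1.1413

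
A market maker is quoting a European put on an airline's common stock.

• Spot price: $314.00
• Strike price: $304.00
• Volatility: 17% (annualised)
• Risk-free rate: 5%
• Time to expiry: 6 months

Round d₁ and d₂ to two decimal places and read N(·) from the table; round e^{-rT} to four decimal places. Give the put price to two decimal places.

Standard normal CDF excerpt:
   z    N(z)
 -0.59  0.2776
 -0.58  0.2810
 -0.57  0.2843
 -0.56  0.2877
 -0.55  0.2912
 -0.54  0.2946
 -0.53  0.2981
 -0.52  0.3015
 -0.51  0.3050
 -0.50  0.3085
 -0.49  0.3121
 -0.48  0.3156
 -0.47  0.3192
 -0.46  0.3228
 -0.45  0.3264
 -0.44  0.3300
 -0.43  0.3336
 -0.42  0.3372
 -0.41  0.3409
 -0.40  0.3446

$7.47

T = 0.5;  σ√T = 0.1202
d₁ = [ln(314/304) + (0.05 + 0.17²/2)·0.5] / 0.1202 = [0.0324 + 0.0322] / 0.1202 = 0.5373 ≈ 0.54
d₂ = d₁ − σ√T = 0.5373 − 0.1202 = 0.4171 ≈ 0.42
e^(−rT) = e^(−0.05·0.5) = 0.9753
N(−d₂) = N(-0.42) = 0.3372;  N(−d₁) = N(-0.54) = 0.2946
P = 304·0.9753·0.3372 − 314·0.2946 = 99.9768 − 92.5044 = 7.4724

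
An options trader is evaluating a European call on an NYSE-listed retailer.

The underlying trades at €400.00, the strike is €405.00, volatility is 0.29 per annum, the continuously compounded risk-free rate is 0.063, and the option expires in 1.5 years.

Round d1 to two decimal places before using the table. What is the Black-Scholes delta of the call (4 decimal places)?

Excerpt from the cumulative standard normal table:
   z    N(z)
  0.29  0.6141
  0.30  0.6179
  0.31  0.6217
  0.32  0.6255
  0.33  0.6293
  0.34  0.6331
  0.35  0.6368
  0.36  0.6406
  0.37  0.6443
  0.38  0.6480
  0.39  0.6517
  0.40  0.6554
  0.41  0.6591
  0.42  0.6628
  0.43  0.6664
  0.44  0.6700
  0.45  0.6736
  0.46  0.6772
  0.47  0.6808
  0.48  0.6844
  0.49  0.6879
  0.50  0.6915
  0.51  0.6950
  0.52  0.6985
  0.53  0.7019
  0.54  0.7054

σ√T = 0.29 × 1.2247 = 0.3552
ln(S/K) + (r + σ²/2)T = ln(400/405) + (0.063 + 0.29²/2)·1.5 = -0.0124 + 0.1576 = 0.1452
d₁ = 0.1452 / 0.3552 = 0.4087 ≈ 0.41
N(d₁) = N(0.41) = 0.6591
Δ_call = N(d₁) = 0.6591

0.6591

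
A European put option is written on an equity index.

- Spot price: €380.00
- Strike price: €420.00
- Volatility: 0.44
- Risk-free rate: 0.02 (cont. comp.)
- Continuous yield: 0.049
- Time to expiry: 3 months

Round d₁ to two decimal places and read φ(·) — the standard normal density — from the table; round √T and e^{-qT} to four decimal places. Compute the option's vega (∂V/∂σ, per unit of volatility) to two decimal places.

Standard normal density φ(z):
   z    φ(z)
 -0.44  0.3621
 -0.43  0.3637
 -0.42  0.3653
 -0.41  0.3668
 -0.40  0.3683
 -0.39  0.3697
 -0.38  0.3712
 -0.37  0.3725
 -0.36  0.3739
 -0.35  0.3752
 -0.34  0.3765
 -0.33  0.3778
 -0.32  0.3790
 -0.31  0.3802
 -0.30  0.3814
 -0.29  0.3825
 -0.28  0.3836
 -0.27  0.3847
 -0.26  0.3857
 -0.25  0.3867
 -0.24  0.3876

69.67

σ√T = 0.44·√0.25 = 0.2200
ln(S/K) + (r − q + σ²/2)T = ln(380/420) + (0.02 − 0.049 + 0.44²/2)·0.25 = -0.1001 + 0.0169 = -0.0831
d₁ = -0.0831 / 0.2200 = -0.3779 which rounds to -0.38
√T = √0.25 = 0.5000
φ(d₁) = φ(-0.38) = 0.3712
e^(−qT) = e^(−0.049·0.25) = 0.9878
vega = S·e^(−qT)·φ(d₁)·√T = 380·0.9878·0.3712·0.5000 = 69.6676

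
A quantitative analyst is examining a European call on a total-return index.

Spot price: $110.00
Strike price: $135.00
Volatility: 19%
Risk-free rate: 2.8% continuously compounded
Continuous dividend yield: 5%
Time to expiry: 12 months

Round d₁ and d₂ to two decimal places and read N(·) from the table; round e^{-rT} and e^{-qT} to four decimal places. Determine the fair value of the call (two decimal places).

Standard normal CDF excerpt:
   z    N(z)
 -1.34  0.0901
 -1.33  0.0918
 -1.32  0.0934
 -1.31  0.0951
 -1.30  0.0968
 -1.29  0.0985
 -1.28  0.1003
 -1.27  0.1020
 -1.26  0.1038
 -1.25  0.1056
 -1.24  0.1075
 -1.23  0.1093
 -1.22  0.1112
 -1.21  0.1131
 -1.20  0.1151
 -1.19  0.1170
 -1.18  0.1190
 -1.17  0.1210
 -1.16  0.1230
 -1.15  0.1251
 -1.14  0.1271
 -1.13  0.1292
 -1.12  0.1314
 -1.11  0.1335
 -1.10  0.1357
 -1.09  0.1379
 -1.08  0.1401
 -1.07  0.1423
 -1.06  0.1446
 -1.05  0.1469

$1.27

σ√T = 0.19 × 1.0000 = 0.1900
d₁ = [ln(110/135) + (0.028 − 0.05 + 0.19²/2)·1] / 0.1900 = [-0.2048 − 0.0040] / 0.1900 = -1.0987 ≈ -1.10
d₂ = d₁ − σ√T = -1.0987 − 0.1900 = -1.2887 ≈ -1.29
exp(−qT) = exp(−0.05·1) = 0.9512;  exp(−rT) = exp(−0.028·1) = 0.9724
C = 110·0.9512·N(-1.10) − 135·0.9724·N(-1.29) = 110·0.9512·0.1357 − 135·0.9724·0.0985 = 14.1986 − 12.9305 = 1.2681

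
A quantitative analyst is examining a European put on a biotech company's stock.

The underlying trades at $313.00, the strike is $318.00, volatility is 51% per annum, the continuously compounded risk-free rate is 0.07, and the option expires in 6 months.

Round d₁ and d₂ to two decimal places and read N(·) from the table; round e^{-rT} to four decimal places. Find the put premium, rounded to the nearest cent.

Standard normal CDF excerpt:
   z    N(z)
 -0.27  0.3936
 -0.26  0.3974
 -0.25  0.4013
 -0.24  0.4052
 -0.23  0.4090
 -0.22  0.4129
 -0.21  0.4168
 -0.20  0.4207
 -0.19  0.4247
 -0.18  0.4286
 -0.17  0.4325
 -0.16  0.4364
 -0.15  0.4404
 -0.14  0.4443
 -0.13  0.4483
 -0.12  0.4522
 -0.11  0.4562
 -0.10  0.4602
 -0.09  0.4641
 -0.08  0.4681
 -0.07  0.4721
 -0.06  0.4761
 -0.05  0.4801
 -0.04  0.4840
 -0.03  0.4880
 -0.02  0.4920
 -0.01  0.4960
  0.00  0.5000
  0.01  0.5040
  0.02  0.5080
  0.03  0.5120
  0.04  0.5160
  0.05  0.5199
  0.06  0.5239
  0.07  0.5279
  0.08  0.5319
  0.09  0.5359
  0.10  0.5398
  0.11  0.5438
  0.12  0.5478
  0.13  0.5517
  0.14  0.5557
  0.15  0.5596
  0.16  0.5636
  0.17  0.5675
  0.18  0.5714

T = 0.5;  σ√T = 0.3606
d₁ = [ln(313/318) + (0.07 + ½·0.51²)·0.5] / (σ√T) = (-0.0158 + 0.1000) / 0.3606 = 0.2334 ≈ 0.23
d₂ = 0.2334 − 0.3606 = -0.1272 ≈ -0.13
e^(−rT) = e^(−0.07·0.5) = 0.9656
P = 318·0.9656·N(0.13) − 313·N(-0.23) = 318·0.9656·0.5517 − 313·0.4090 = 169.4054 − 128.0170 = 41.3884

$41.39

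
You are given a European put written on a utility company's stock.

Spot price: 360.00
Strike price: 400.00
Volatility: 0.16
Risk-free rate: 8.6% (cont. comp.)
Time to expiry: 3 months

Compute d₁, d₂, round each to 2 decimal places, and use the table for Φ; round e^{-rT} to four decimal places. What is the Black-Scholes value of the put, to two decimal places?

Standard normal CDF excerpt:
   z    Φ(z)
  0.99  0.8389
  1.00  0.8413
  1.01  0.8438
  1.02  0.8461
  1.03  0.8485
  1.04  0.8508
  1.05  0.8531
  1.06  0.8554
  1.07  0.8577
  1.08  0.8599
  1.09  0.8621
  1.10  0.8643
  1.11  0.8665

33.73

σ√T = 0.16 × 0.5000 = 0.0800
d₁ = [ln(360/400) + (0.086 + 0.16²/2)·0.25] / 0.0800 = [-0.1054 + 0.0247] / 0.0800 = -1.0083 ⇒ -1.01
d₂ = d₁ − σ√T = -1.0083 − 0.0800 = -1.0883 ⇒ -1.09
e^(−rT) = e^(−0.086·0.25) = 0.9787
N(−d₂) = N(1.09) = 0.8621;  N(−d₁) = N(1.01) = 0.8438
P = 400·0.9787·0.8621 − 360·0.8438 = 337.4949 − 303.7680 = 33.7269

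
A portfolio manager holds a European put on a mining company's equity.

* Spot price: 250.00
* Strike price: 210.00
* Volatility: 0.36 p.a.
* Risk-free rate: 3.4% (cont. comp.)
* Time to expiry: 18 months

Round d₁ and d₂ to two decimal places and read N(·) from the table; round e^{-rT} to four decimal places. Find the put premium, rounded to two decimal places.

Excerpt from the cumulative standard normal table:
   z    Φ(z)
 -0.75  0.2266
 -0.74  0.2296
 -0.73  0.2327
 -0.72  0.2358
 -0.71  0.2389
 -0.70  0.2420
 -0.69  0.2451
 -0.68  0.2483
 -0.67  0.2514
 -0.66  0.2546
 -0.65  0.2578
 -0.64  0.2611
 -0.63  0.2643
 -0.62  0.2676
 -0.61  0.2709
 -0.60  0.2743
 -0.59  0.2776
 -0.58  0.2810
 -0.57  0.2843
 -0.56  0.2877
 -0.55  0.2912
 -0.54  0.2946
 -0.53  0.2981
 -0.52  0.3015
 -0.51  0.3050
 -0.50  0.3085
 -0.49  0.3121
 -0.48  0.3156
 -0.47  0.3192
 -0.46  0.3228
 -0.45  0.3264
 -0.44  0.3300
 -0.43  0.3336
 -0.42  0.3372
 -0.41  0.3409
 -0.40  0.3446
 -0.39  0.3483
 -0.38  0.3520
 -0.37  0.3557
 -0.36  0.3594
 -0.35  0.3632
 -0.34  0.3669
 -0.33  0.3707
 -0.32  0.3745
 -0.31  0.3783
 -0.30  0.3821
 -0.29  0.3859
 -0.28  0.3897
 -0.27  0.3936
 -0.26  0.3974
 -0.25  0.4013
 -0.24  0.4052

18.84

σ√T = 0.36·√1.5 = 0.4409
d₁ = [ln(250/210) + (0.034 + 0.36²/2)·1.5] / 0.4409 = [0.1744 + 0.1482] / 0.4409 = 0.7316 ⇒ 0.73
d₂ = d₁ − σ√T = 0.7316 − 0.4409 = 0.2907 ⇒ 0.29
exp(−rT) = exp(−0.034·1.5) = 0.9503
N(−d₂) = N(-0.29) = 0.3859;  N(−d₁) = N(-0.73) = 0.2327
P = 210·0.9503·0.3859 − 250·0.2327 = 77.0114 − 58.1750 = 18.8364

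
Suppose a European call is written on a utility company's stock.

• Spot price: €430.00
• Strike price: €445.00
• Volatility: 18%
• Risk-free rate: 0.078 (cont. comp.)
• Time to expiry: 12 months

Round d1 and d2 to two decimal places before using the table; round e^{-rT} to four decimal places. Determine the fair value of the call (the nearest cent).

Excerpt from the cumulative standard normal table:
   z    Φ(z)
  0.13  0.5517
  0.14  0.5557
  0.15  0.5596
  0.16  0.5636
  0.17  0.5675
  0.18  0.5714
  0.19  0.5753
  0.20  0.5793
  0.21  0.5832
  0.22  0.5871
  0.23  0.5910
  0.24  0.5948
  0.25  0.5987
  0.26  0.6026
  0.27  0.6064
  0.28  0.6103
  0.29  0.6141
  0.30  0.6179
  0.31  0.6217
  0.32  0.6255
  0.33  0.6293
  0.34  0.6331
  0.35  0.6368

€40.25

T = 1;  σ√T = 0.1800
ln(S/K) + (r + σ²/2)T = ln(430/445) + (0.078 + 0.18²/2)·1 = -0.0343 + 0.0942 = 0.0599
d₁ = 0.0599 / 0.1800 = 0.3328 which rounds to 0.33
d₂ = d₁ − σ√T = 0.3328 − 0.1800 = 0.1528 which rounds to 0.15
exp(−rT) = exp(−0.078·1) = 0.9250
N(d₁) = N(0.33) = 0.6293;  N(d₂) = N(0.15) = 0.5596
C = 430·0.6293 − 445·0.9250·0.5596 = 270.5990 − 230.3453 = 40.2536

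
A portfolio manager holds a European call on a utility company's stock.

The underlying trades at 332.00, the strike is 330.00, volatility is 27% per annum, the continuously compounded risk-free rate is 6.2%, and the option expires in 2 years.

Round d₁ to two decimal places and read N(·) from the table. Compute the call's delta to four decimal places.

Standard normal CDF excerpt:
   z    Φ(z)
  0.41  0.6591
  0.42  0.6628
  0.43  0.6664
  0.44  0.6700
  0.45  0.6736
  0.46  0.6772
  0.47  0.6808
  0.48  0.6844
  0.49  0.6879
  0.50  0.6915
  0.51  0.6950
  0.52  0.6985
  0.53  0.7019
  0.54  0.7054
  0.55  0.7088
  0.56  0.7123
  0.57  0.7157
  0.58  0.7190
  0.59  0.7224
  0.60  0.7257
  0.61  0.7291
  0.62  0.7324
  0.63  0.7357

σ√T = 0.27 × 1.4142 = 0.3818
d₁ = [ln(332/330) + (0.062 + ½·0.27²)·2] / (σ√T) = (0.0060 + 0.1969) / 0.3818 = 0.5315 ≈ 0.53
N(d₁) = N(0.53) = 0.7019
Δ_call = N(d₁) = 0.7019

0.7019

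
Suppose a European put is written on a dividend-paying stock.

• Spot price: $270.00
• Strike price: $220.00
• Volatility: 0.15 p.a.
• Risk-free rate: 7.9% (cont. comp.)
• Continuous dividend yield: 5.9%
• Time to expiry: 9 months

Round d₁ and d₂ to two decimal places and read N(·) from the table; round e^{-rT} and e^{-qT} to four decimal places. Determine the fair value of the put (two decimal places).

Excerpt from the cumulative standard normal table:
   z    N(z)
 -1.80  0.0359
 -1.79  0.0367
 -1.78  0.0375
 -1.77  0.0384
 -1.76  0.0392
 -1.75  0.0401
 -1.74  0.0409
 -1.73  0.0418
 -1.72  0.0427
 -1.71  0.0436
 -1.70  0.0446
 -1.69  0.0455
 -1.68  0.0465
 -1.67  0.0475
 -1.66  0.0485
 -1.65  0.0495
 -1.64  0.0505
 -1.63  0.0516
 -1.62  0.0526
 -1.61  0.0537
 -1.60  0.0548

$0.57

σ√T = 0.15 × 0.8660 = 0.1299
d₁ = [ln(270/220) + (0.079 − 0.059 + 0.15²/2)·0.75] / 0.1299 = [0.2048 + 0.0234] / 0.1299 = 1.7569 ≈ 1.76
d₂ = d₁ − σ√T = 1.7569 − 0.1299 = 1.6270 ≈ 1.63
e^(−qT) = e^(−0.059·0.75) = 0.9567;  e^(−rT) = e^(−0.079·0.75) = 0.9425
N(−d₂) = N(-1.63) = 0.0516;  N(−d₁) = N(-1.76) = 0.0392
P = 220·0.9425·0.0516 − 270·0.9567·0.0392 = 10.6993 − 10.1257 = 0.5735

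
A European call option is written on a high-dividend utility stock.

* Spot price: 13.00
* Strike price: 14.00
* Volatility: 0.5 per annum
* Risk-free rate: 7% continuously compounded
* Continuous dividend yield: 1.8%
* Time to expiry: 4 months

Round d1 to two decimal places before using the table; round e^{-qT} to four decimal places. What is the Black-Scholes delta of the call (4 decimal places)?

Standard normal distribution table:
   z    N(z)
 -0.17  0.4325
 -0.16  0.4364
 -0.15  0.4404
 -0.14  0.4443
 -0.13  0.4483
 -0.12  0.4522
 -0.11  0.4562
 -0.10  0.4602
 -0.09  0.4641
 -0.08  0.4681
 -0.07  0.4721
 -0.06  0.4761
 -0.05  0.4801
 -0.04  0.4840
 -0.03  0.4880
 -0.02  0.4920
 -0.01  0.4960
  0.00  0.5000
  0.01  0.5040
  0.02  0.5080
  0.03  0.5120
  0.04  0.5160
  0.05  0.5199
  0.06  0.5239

T = 0.3333;  σ√T = 0.2887
d₁ = [ln(13/14) + (0.07 − 0.018 + 0.5²/2)·0.3333] / 0.2887 = [-0.0741 + 0.0590] / 0.2887 = -0.0523 which rounds to -0.05
N(d₁) = N(-0.05) = 0.4801
Δ_call = exp(−qT)·N(d₁) = 0.9940·0.4801 = 0.4772

0.4772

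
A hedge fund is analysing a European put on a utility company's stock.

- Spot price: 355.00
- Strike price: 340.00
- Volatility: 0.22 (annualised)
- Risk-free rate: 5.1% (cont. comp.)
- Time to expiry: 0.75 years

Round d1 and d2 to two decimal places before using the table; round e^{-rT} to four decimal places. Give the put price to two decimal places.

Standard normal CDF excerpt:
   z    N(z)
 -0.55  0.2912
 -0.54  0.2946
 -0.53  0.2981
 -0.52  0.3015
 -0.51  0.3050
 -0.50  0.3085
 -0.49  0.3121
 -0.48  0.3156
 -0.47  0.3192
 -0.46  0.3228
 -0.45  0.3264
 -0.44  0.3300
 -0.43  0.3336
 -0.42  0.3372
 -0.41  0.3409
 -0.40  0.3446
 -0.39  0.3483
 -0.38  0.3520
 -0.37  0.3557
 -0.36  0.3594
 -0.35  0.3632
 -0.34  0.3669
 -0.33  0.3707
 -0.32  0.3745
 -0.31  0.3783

σ√T = 0.22 × 0.8660 = 0.1905
d₁ = [ln(355/340) + (0.051 + ½·0.22²)·0.75] / (σ√T) = (0.0432 + 0.0564) / 0.1905 = 0.5226 which rounds to 0.52
d₂ = 0.5226 − 0.1905 = 0.3321 which rounds to 0.33
exp(−rT) = exp(−0.051·0.75) = 0.9625
N(−d₂) = N(-0.33) = 0.3707;  N(−d₁) = N(-0.52) = 0.3015
P = 340·0.9625·0.3707 − 355·0.3015 = 121.3116 − 107.0325 = 14.2791

14.28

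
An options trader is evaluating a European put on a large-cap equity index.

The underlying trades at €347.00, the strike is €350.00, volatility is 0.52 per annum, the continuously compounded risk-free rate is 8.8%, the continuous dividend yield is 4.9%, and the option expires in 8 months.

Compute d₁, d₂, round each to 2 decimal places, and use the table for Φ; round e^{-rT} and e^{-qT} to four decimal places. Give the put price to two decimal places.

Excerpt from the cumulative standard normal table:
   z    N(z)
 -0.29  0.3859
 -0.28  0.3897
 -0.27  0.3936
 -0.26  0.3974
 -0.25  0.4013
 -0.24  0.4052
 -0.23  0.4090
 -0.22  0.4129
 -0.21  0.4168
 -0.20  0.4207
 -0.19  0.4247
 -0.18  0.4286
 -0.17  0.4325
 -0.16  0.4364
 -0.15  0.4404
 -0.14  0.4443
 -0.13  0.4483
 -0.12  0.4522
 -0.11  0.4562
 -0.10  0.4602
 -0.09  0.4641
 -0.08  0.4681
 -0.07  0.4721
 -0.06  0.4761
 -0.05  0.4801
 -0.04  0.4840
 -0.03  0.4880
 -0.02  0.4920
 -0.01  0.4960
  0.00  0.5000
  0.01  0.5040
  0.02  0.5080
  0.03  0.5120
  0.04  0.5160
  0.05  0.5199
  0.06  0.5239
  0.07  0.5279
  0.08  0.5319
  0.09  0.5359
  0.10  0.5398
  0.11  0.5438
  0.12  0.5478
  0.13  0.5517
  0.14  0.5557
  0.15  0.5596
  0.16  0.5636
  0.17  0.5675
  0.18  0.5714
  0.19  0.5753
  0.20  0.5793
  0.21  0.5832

σ√T = 0.52·√0.6667 = 0.4246
ln(S/K) + (r − q + σ²/2)T = ln(347/350) + (0.088 − 0.049 + 0.52²/2)·0.6667 = -0.0086 + 0.1161 = 0.1075
d₁ = 0.1075 / 0.4246 = 0.2533 ≈ 0.25
d₂ = d₁ − σ√T = 0.2533 − 0.4246 = -0.1713 ≈ -0.17
e^(−qT) = e^(−0.049·0.6667) = 0.9679;  e^(−rT) = e^(−0.088·0.6667) = 0.9430
P = 350·0.9430·N(0.17) − 347·0.9679·N(-0.25) = 350·0.9430·0.5675 − 347·0.9679·0.4013 = 187.3034 − 134.7811 = 52.5222

€52.52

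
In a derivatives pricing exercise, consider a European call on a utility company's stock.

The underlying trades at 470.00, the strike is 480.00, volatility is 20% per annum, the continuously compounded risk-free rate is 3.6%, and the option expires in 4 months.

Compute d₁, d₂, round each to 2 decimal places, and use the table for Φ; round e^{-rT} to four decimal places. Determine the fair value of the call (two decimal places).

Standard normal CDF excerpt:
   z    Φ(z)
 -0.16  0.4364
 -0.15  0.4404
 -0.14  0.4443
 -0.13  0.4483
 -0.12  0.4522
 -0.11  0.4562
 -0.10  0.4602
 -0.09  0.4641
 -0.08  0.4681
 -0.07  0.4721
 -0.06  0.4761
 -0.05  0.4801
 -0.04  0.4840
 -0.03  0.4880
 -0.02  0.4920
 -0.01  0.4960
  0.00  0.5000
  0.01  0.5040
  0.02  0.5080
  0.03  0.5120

T = 0.3333;  σ√T = 0.1155
d₁ = [ln(470/480) + (0.036 + 0.2²/2)·0.3333] / 0.1155 = [-0.0211 + 0.0187] / 0.1155 = -0.0207 which rounds to -0.02
d₂ = d₁ − σ√T = -0.0207 − 0.1155 = -0.1361 which rounds to -0.14
e^(−rT) = e^(−0.036·0.3333) = 0.9881
C = 470·N(-0.02) − 480·0.9881·N(-0.14) = 470·0.4920 − 480·0.9881·0.4443 = 231.2400 − 210.7262 = 20.5138

20.51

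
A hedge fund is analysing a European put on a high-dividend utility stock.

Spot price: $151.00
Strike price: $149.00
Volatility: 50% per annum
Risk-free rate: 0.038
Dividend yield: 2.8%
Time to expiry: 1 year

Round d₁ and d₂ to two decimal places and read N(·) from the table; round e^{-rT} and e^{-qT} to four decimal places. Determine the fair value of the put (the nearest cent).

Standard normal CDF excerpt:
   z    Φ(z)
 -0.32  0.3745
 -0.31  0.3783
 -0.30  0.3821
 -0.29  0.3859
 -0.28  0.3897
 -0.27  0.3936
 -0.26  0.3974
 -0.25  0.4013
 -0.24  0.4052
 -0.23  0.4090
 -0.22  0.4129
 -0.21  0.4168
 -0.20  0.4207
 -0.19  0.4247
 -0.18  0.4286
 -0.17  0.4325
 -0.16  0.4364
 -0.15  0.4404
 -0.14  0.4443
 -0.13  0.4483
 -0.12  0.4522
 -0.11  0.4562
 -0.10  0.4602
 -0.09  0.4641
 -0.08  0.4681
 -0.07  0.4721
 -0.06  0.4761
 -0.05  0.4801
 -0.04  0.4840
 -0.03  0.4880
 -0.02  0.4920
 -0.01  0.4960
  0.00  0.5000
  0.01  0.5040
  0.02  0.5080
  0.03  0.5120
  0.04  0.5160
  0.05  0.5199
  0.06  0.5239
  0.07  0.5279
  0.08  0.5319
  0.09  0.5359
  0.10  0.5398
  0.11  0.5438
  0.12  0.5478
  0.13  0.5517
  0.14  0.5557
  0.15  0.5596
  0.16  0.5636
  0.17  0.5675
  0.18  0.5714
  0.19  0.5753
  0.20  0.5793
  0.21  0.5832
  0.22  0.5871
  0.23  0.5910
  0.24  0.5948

$26.99

σ√T = 0.5 × 1.0000 = 0.5000
ln(S/K) + (r − q + σ²/2)T = ln(151/149) + (0.038 − 0.028 + 0.5²/2)·1 = 0.0133 + 0.1350 = 0.1483
d₁ = 0.1483 / 0.5000 = 0.2967 ⇒ 0.30
d₂ = d₁ − σ√T = 0.2967 − 0.5000 = -0.2033 ⇒ -0.20
e^(−qT) = e^(−0.028·1) = 0.9724;  e^(−rT) = e^(−0.038·1) = 0.9627
N(−d₂) = N(0.20) = 0.5793;  N(−d₁) = N(-0.30) = 0.3821
P = 149·0.9627·0.5793 − 151·0.9724·0.3821 = 83.0961 − 56.1047 = 26.9915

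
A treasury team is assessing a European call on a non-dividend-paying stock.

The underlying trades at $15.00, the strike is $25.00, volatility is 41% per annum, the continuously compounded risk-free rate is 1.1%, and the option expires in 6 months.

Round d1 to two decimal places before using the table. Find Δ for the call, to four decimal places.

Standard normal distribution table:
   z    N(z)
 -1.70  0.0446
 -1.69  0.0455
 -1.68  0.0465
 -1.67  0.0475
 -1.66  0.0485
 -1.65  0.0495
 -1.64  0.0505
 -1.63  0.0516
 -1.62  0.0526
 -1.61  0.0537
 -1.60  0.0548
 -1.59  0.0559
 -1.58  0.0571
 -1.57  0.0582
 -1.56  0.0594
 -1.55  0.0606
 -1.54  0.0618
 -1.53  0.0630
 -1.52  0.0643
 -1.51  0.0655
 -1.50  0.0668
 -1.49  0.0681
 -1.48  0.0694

σ√T = 0.41·√0.5 = 0.2899
d₁ = [ln(15/25) + (0.011 + ½·0.41²)·0.5] / (σ√T) = (-0.5108 + 0.0475) / 0.2899 = -1.5981 ≈ -1.60
N(d₁) = N(-1.60) = 0.0548
Δ_call = N(d₁) = 0.0548

0.0548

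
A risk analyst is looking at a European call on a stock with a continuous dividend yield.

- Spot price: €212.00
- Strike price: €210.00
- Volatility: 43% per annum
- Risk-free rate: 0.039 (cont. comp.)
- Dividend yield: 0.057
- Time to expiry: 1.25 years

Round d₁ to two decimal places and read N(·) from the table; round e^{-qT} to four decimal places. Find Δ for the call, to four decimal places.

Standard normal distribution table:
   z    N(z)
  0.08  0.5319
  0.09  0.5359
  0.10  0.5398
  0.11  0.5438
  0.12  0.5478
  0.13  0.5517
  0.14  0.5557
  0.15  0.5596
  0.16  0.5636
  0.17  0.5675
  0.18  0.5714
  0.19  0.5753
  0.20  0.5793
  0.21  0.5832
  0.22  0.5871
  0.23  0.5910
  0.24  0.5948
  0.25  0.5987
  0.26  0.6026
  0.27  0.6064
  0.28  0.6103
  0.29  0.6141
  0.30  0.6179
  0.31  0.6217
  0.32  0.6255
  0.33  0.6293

0.5431

σ√T = 0.43 × 1.1180 = 0.4808
d₁ = [ln(212/210) + (0.039 − 0.057 + 0.43²/2)·1.25] / 0.4808 = [0.0095 + 0.0931] / 0.4808 = 0.2133 ⇒ 0.21
N(d₁) = N(0.21) = 0.5832
Δ_call = exp(−qT)·N(d₁) = 0.9312·0.5832 = 0.5431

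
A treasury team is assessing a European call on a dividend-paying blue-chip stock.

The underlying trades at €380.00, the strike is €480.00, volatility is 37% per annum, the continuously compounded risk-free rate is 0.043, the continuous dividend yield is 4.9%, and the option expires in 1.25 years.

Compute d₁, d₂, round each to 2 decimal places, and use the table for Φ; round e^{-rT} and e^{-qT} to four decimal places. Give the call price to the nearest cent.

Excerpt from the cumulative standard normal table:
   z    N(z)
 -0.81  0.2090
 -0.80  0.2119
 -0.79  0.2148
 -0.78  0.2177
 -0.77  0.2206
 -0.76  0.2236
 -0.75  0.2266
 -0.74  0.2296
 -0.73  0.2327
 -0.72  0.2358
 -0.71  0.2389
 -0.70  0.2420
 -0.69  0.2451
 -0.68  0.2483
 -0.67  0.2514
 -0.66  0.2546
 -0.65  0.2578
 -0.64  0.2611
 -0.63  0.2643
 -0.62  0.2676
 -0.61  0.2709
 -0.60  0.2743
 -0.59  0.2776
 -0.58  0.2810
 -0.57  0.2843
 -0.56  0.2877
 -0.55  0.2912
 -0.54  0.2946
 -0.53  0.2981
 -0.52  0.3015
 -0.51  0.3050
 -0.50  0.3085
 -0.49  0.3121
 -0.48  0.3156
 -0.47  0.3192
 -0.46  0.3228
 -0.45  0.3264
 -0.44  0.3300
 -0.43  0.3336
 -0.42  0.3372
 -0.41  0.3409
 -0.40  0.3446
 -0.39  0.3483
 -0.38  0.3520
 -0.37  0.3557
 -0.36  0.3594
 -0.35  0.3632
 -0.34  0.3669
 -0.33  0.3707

σ√T = 0.37·√1.25 = 0.4137
d₁ = [ln(380/480) + (0.043 − 0.049 + 0.37²/2)·1.25] / 0.4137 = [-0.2336 + 0.0781] / 0.4137 = -0.3760 → -0.38
d₂ = d₁ − σ√T = -0.3760 − 0.4137 = -0.7897 → -0.79
exp(−qT) = exp(−0.049·1.25) = 0.9406;  exp(−rT) = exp(−0.043·1.25) = 0.9477
N(d₁) = N(-0.38) = 0.3520;  N(d₂) = N(-0.79) = 0.2148
C = 380·0.9406·0.3520 − 480·0.9477·0.2148 = 125.8147 − 97.7117 = 28.1030

€28.10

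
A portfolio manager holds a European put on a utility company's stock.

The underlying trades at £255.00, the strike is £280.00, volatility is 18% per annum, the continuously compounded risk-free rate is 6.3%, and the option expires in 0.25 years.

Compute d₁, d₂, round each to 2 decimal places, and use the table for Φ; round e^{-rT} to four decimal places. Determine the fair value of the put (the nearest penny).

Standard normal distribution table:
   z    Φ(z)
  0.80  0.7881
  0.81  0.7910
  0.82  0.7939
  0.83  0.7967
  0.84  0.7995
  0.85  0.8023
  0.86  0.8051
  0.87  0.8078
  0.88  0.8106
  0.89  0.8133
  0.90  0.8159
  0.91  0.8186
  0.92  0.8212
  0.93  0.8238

£23.19

T = 0.25;  σ√T = 0.0900
d₁ = [ln(255/280) + (0.063 + ½·0.18²)·0.25] / (σ√T) = (-0.0935 + 0.0198) / 0.0900 = -0.8192 → -0.82
d₂ = -0.8192 − 0.0900 = -0.9092 → -0.91
e^(−rT) = e^(−0.063·0.25) = 0.9844
P = 280·0.9844·N(0.91) − 255·N(0.82) = 280·0.9844·0.8186 − 255·0.7939 = 225.6324 − 202.4445 = 23.1879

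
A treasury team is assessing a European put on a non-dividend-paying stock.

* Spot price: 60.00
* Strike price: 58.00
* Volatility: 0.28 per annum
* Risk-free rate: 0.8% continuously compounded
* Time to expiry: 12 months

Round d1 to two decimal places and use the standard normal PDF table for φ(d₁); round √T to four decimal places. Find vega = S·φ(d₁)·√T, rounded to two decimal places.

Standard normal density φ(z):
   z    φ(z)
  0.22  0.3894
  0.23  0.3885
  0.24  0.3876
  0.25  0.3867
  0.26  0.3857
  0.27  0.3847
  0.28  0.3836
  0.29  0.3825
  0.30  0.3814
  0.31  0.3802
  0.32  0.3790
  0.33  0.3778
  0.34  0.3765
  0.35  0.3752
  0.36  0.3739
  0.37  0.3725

T = 1;  σ√T = 0.2800
ln(S/K) + (r + σ²/2)T = ln(60/58) + (0.008 + 0.28²/2)·1 = 0.0339 + 0.0472 = 0.0811
d₁ = 0.0811 / 0.2800 = 0.2896 → 0.29
√T = √1 = 1.0000
φ(d₁) = φ(0.29) = 0.3825
vega = S·φ(d₁)·√T = 60·0.3825·1.0000 = 22.9500

22.95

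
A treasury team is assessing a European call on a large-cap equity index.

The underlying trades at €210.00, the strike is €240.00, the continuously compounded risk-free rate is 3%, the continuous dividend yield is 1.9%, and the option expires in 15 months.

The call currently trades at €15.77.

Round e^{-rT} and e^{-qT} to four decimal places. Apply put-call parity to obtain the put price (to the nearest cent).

€41.87

exp(−qT) = exp(−0.019·1.25) = 0.9765;  exp(−rT) = exp(−0.03·1.25) = 0.9632
Put-call parity: C − P = S·e^(−qT) − K·e^(−rT) = 210·0.9765 − 240·0.9632 = 205.0650 − 231.1680 = -26.1030
P = C − (C − P) = 15.77 − (-26.1030) = 41.8730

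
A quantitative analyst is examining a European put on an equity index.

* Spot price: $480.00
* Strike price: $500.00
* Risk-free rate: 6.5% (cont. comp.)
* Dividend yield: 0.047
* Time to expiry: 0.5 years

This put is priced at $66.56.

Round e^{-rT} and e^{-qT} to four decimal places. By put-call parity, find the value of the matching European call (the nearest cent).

$51.42

exp(−qT) = exp(−0.047·0.5) = 0.9768;  exp(−rT) = exp(−0.065·0.5) = 0.9680
Put-call parity: C − P = S·e^(−qT) − K·e^(−rT) = 480·0.9768 − 500·0.9680 = 468.8640 − 484.0000 = -15.1360
C = P + (C − P) = 66.56 + (-15.1360) = 51.4240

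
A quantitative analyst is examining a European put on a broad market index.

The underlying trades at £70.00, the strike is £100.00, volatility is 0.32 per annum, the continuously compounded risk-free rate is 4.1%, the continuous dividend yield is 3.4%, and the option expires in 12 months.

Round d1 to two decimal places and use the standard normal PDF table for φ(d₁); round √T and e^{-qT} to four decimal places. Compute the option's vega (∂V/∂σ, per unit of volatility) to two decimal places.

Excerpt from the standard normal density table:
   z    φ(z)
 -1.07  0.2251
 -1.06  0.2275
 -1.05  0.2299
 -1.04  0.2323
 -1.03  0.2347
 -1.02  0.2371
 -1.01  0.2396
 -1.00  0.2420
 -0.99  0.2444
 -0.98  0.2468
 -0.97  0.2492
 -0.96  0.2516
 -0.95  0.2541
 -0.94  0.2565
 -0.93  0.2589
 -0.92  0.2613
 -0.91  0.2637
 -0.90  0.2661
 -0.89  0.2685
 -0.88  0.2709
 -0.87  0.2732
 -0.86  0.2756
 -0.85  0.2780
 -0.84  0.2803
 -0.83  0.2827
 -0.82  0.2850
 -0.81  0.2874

17.52

σ√T = 0.32 × 1.0000 = 0.3200
d₁ = [ln(70/100) + (0.041 − 0.034 + 0.32²/2)·1] / 0.3200 = [-0.3567 + 0.0582] / 0.3200 = -0.9327 ≈ -0.93
√T = √1 = 1.0000
φ(d₁) = φ(-0.93) = 0.2589
e^(−qT) = e^(−0.034·1) = 0.9666
vega = S·e^(−qT)·φ(d₁)·√T = 70·0.9666·0.2589·1.0000 = 17.5177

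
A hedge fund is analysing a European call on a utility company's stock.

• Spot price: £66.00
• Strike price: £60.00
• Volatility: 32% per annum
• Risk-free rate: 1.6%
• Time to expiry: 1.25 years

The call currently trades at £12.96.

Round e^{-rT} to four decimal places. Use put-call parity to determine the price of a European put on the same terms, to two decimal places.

e^(−rT) = e^(−0.016·1.25) = 0.9802
Put-call parity: C − P = S − K·e^(−rT) = 66 − 60·0.9802 = 66 − 58.8120 = 7.1880
P = C − (C − P) = 12.96 − (7.1880) = 5.7720

£5.77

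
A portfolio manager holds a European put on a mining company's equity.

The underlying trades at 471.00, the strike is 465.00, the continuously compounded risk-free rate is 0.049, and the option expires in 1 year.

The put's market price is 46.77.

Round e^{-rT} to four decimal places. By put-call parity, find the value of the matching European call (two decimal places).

75.00

exp(−rT) = exp(−0.049·1) = 0.9522
Put-call parity: C − P = S − K·e^(−rT) = 471 − 465·0.9522 = 471 − 442.7730 = 28.2270
C = P + (C − P) = 46.77 + (28.2270) = 74.9970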